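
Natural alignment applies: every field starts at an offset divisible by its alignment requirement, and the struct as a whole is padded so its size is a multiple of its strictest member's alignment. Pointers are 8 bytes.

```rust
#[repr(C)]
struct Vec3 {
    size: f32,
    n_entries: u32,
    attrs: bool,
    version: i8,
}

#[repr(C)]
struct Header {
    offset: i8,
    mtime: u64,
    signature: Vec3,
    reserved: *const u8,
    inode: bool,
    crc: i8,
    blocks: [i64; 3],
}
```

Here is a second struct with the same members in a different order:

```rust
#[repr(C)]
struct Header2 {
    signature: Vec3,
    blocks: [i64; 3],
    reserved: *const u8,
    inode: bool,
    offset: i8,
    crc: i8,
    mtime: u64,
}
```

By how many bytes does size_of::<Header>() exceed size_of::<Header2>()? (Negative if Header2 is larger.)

8

Vec3: size at 0 (size 4, align 4) → ends 4; n_entries at 4 (size 4, align 4) → ends 8; attrs at 8 (size 1, align 1) → ends 9; version at 9 (size 1, align 1) → ends 10; tail pad 2 to reach multiple of 4; total 12 bytes, alignment 4
offset at 0 (size 1, align 1) → ends 1
pad 7 to align 8 for mtime
mtime at 8 (size 8, align 8) → ends 16
signature at 16 (size 12, align 4) → ends 28
pad 4 to align 8 for reserved
reserved at 32 (size 8, align 8) → ends 40
inode at 40 (size 1, align 1) → ends 41
crc at 41 (size 1, align 1) → ends 42
pad 6 to align 8 for blocks
blocks at 48 (size 24, align 8) → ends 72
total 72 bytes, alignment 8
— Header2 —
signature at 0 (size 12, align 4) → ends 12
pad 4 to align 8 for blocks
blocks at 16 (size 24, align 8) → ends 40
reserved at 40 (size 8, align 8) → ends 48
inode at 48 (size 1, align 1) → ends 49
offset at 49 (size 1, align 1) → ends 50
crc at 50 (size 1, align 1) → ends 51
pad 5 to align 8 for mtime
mtime at 56 (size 8, align 8) → ends 64
total 64 bytes, alignment 8
72 − 64 = 8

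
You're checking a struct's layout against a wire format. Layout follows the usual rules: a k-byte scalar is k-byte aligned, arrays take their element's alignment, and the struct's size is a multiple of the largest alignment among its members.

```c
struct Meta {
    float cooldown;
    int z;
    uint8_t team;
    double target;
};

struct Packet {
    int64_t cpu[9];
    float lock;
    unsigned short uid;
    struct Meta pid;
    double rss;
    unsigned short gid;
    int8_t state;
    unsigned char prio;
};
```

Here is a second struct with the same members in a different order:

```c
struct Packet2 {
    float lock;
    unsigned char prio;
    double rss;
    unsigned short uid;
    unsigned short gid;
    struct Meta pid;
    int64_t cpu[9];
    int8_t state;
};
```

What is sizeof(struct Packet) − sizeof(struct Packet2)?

-8

Meta: 0..4  cooldown  (4B, 4-aligned); 4..8  z  (4B, 4-aligned); 8..9  team  (1B, 1-aligned); 9..16  -- padding (7B); 16..24  target  (8B, 8-aligned); sizeof = 24, alignof = 8
0..72  cpu  (72B, 8-aligned)
72..76  lock  (4B, 4-aligned)
76..78  uid  (2B, 2-aligned)
78..80  -- padding (2B)
80..104  pid  (24B, 8-aligned)
104..112  rss  (8B, 8-aligned)
112..114  gid  (2B, 2-aligned)
114..115  state  (1B, 1-aligned)
115..116  prio  (1B, 1-aligned)
116..120  -- tail padding (4B)
sizeof = 120, alignof = 8
— Packet2 —
0..4  lock  (4B, 4-aligned)
4..5  prio  (1B, 1-aligned)
5..8  -- padding (3B)
8..16  rss  (8B, 8-aligned)
16..18  uid  (2B, 2-aligned)
18..20  gid  (2B, 2-aligned)
20..24  -- padding (4B)
24..48  pid  (24B, 8-aligned)
48..120  cpu  (72B, 8-aligned)
120..121  state  (1B, 1-aligned)
121..128  -- tail padding (7B)
sizeof = 128, alignof = 8
120 − 128 = -8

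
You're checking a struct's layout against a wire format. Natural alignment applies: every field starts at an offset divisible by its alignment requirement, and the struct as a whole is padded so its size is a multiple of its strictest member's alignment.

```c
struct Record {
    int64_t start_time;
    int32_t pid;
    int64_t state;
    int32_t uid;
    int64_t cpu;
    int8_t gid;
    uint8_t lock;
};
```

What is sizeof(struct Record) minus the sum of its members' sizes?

0..8  start_time  (8B, 8-aligned)
8..12  pid  (4B, 4-aligned)
12..16  -- padding (4B)
16..24  state  (8B, 8-aligned)
24..28  uid  (4B, 4-aligned)
28..32  -- padding (4B)
32..40  cpu  (8B, 8-aligned)
40..41  gid  (1B, 1-aligned)
41..42  lock  (1B, 1-aligned)
42..48  -- tail padding (6B)
sizeof = 48, alignof = 8
data bytes 34, size 48 → padding 14

14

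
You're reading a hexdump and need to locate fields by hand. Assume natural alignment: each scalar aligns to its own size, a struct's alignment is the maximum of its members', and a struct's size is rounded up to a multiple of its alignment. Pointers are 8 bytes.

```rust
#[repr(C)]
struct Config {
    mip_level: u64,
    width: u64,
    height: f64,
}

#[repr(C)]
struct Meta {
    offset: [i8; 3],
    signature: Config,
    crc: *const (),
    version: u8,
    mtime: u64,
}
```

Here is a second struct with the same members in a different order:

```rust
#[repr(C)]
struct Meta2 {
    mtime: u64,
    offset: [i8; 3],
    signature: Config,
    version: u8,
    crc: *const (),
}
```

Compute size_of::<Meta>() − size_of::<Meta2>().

Config: mip_level at 0 (size 8, align 8) → ends 8; width at 8 (size 8, align 8) → ends 16; height at 16 (size 8, align 8) → ends 24; total 24 bytes, alignment 8
offset at 0 (size 3, align 1) → ends 3
pad 5 to align 8 for signature
signature at 8 (size 24, align 8) → ends 32
crc at 32 (size 8, align 8) → ends 40
version at 40 (size 1, align 1) → ends 41
pad 7 to align 8 for mtime
mtime at 48 (size 8, align 8) → ends 56
total 56 bytes, alignment 8
— Meta2 —
mtime at 0 (size 8, align 8) → ends 8
offset at 8 (size 3, align 1) → ends 11
pad 5 to align 8 for signature
signature at 16 (size 24, align 8) → ends 40
version at 40 (size 1, align 1) → ends 41
pad 7 to align 8 for crc
crc at 48 (size 8, align 8) → ends 56
total 56 bytes, alignment 8
56 − 56 = 0

0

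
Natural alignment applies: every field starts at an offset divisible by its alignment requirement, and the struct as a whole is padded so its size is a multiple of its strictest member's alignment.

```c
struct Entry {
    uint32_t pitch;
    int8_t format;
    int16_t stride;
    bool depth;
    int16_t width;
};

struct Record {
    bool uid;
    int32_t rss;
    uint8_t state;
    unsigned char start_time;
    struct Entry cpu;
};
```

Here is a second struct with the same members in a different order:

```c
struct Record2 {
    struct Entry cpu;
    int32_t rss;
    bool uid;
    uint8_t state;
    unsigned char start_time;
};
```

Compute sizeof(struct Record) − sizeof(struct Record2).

4

Entry: @0: pitch [4B, align 4] → 4; @4: format [1B, align 1] → 5; +1 pad (align 2); @6: stride [2B, align 2] → 8; @8: depth [1B, align 1] → 9; +1 pad (align 2); @10: width [2B, align 2] → 12; size 12, align 4
@0: uid [1B, align 1] → 1
+3 pad (align 4)
@4: rss [4B, align 4] → 8
@8: state [1B, align 1] → 9
@9: start_time [1B, align 1] → 10
+2 pad (align 4)
@12: cpu [12B, align 4] → 24
size 24, align 4
— Record2 —
@0: cpu [12B, align 4] → 12
@12: rss [4B, align 4] → 16
@16: uid [1B, align 1] → 17
@17: state [1B, align 1] → 18
@18: start_time [1B, align 1] → 19
+1 tail pad (align 4)
size 20, align 4
24 − 20 = 4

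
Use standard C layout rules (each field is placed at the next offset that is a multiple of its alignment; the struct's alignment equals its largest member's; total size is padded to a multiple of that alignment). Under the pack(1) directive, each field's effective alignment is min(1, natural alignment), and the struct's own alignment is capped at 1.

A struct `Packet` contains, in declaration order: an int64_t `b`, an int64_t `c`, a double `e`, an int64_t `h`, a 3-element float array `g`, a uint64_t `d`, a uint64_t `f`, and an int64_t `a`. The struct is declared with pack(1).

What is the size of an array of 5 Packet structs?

340

0..8  b  (8B, 1-aligned)
8..16  c  (8B, 1-aligned)
16..24  e  (8B, 1-aligned)
24..32  h  (8B, 1-aligned)
32..44  g  (12B, 1-aligned)
44..52  d  (8B, 1-aligned)
52..60  f  (8B, 1-aligned)
60..68  a  (8B, 1-aligned)
sizeof = 68, alignof = 1
array of 5: 5 × 68 = 340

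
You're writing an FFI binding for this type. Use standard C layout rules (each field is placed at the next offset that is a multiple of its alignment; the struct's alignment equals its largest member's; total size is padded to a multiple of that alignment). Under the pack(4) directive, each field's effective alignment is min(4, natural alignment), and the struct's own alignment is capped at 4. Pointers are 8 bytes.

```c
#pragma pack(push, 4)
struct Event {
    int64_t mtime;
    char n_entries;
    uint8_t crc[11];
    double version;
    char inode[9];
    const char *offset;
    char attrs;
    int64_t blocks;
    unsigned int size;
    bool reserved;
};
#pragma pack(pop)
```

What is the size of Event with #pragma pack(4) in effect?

@0: mtime [8B, align 4] → 8
@8: n_entries [1B, align 1] → 9
@9: crc [11B, align 1] → 20
@20: version [8B, align 4] → 28
@28: inode [9B, align 1] → 37
+3 pad (align 4)
@40: offset [8B, align 4] → 48
@48: attrs [1B, align 1] → 49
+3 pad (align 4)
@52: blocks [8B, align 4] → 60
@60: size [4B, align 4] → 64
@64: reserved [1B, align 1] → 65
+3 tail pad (align 4)
size 68, align 4

68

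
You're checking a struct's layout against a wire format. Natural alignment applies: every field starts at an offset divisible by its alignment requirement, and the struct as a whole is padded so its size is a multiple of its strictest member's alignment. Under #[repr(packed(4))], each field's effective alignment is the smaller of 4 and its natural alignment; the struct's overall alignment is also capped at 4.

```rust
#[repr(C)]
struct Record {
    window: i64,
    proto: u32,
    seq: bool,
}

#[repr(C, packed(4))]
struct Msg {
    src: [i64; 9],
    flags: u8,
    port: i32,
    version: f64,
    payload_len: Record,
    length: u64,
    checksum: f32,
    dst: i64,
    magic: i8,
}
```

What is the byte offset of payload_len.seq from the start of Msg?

Record: 0..8  window  (8B, 8-aligned); 8..12  proto  (4B, 4-aligned); 12..13  seq  (1B, 1-aligned); 13..16  -- tail padding (3B); sizeof = 16, alignof = 8
0..72  src  (72B, 4-aligned)
72..73  flags  (1B, 1-aligned)
73..76  -- padding (3B)
76..80  port  (4B, 4-aligned)
80..88  version  (8B, 4-aligned)
88..104  payload_len  (16B, 4-aligned)
within Record: seq at 12
88 + 12 = 100

100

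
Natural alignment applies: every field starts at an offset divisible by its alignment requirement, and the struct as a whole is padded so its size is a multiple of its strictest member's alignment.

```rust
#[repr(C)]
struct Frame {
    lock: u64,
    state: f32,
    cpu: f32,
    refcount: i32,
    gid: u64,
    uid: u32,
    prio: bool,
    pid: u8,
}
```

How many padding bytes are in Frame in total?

lock at 0 (size 8, align 8) → ends 8
state at 8 (size 4, align 4) → ends 12
cpu at 12 (size 4, align 4) → ends 16
refcount at 16 (size 4, align 4) → ends 20
pad 4 to align 8 for gid
gid at 24 (size 8, align 8) → ends 32
uid at 32 (size 4, align 4) → ends 36
prio at 36 (size 1, align 1) → ends 37
pid at 37 (size 1, align 1) → ends 38
tail pad 2 to reach multiple of 8
total 40 bytes, alignment 8
data bytes 34, size 40 → padding 6

6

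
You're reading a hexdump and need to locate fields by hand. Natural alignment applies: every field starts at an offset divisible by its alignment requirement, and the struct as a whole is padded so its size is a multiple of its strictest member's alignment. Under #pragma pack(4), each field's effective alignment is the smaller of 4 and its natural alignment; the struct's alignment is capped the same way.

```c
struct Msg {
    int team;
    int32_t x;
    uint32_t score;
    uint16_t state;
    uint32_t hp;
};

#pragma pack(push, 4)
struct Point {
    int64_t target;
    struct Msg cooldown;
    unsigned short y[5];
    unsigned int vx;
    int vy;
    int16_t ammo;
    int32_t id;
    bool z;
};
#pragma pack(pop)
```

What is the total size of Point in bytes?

Msg: @0: team [4B, align 4] → 4; @4: x [4B, align 4] → 8; @8: score [4B, align 4] → 12; @12: state [2B, align 2] → 14; +2 pad (align 4); @16: hp [4B, align 4] → 20; size 20, align 4
@0: target [8B, align 4] → 8
@8: cooldown [20B, align 4] → 28
@28: y [10B, align 2] → 38
+2 pad (align 4)
@40: vx [4B, align 4] → 44
@44: vy [4B, align 4] → 48
@48: ammo [2B, align 2] → 50
+2 pad (align 4)
@52: id [4B, align 4] → 56
@56: z [1B, align 1] → 57
+3 tail pad (align 4)
size 60, align 4

60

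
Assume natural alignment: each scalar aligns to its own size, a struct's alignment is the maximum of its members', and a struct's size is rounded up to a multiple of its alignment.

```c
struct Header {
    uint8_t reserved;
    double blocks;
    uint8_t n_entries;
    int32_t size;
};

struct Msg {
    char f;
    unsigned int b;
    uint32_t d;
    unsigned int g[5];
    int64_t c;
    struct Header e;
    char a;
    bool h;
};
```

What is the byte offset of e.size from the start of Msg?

60

Header: 0..1  reserved  (1B, 1-aligned); 1..8  -- padding (7B); 8..16  blocks  (8B, 8-aligned); 16..17  n_entries  (1B, 1-aligned); 17..20  -- padding (3B); 20..24  size  (4B, 4-aligned); sizeof = 24, alignof = 8
0..1  f  (1B, 1-aligned)
1..4  -- padding (3B)
4..8  b  (4B, 4-aligned)
8..12  d  (4B, 4-aligned)
12..32  g  (20B, 4-aligned)
32..40  c  (8B, 8-aligned)
40..64  e  (24B, 8-aligned)
within Header: size at 20
40 + 20 = 60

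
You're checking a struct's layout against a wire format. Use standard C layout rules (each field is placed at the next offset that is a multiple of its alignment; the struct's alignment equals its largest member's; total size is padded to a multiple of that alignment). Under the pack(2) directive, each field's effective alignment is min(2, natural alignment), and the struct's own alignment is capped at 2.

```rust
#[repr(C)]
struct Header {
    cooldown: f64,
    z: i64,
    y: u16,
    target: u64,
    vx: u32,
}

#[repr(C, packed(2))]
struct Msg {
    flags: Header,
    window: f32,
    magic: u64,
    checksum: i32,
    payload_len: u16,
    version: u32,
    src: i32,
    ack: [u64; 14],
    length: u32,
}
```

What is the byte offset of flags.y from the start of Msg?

16

Header: cooldown at 0 (size 8, align 8) → ends 8; z at 8 (size 8, align 8) → ends 16; y at 16 (size 2, align 2) → ends 18; pad 6 to align 8 for target; target at 24 (size 8, align 8) → ends 32; vx at 32 (size 4, align 4) → ends 36; tail pad 4 to reach multiple of 8; total 40 bytes, alignment 8
flags at 0 (size 40, align 2) → ends 40
within Header: y at 16
0 + 16 = 16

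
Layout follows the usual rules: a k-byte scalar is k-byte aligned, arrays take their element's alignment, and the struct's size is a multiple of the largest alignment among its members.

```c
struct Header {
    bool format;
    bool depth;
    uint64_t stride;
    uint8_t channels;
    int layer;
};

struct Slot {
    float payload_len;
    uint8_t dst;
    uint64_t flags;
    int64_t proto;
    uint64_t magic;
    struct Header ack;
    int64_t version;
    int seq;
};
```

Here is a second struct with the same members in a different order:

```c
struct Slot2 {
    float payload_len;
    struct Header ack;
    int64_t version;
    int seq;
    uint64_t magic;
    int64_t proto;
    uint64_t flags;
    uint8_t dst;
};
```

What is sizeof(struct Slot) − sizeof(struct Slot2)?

Header: format at 0 (size 1, align 1) → ends 1; depth at 1 (size 1, align 1) → ends 2; pad 6 to align 8 for stride; stride at 8 (size 8, align 8) → ends 16; channels at 16 (size 1, align 1) → ends 17; pad 3 to align 4 for layer; layer at 20 (size 4, align 4) → ends 24; total 24 bytes, alignment 8
payload_len at 0 (size 4, align 4) → ends 4
dst at 4 (size 1, align 1) → ends 5
pad 3 to align 8 for flags
flags at 8 (size 8, align 8) → ends 16
proto at 16 (size 8, align 8) → ends 24
magic at 24 (size 8, align 8) → ends 32
ack at 32 (size 24, align 8) → ends 56
version at 56 (size 8, align 8) → ends 64
seq at 64 (size 4, align 4) → ends 68
tail pad 4 to reach multiple of 8
total 72 bytes, alignment 8
— Slot2 —
payload_len at 0 (size 4, align 4) → ends 4
pad 4 to align 8 for ack
ack at 8 (size 24, align 8) → ends 32
version at 32 (size 8, align 8) → ends 40
seq at 40 (size 4, align 4) → ends 44
pad 4 to align 8 for magic
magic at 48 (size 8, align 8) → ends 56
proto at 56 (size 8, align 8) → ends 64
flags at 64 (size 8, align 8) → ends 72
dst at 72 (size 1, align 1) → ends 73
tail pad 7 to reach multiple of 8
total 80 bytes, alignment 8
72 − 80 = -8

-8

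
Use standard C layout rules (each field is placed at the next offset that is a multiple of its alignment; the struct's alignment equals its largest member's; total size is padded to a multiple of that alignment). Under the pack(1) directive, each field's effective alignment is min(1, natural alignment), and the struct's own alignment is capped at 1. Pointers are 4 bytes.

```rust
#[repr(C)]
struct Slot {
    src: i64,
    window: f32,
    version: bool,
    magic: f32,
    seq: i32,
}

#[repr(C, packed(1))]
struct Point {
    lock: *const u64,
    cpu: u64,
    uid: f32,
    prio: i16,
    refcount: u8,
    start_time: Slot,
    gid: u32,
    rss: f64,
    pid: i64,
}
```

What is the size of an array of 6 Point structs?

378

Slot: 0..8  src  (8B, 8-aligned); 8..12  window  (4B, 4-aligned); 12..13  version  (1B, 1-aligned); 13..16  -- padding (3B); 16..20  magic  (4B, 4-aligned); 20..24  seq  (4B, 4-aligned); sizeof = 24, alignof = 8
0..4  lock  (4B, 1-aligned)
4..12  cpu  (8B, 1-aligned)
12..16  uid  (4B, 1-aligned)
16..18  prio  (2B, 1-aligned)
18..19  refcount  (1B, 1-aligned)
19..43  start_time  (24B, 1-aligned)
43..47  gid  (4B, 1-aligned)
47..55  rss  (8B, 1-aligned)
55..63  pid  (8B, 1-aligned)
sizeof = 63, alignof = 1
array of 6: 6 × 63 = 378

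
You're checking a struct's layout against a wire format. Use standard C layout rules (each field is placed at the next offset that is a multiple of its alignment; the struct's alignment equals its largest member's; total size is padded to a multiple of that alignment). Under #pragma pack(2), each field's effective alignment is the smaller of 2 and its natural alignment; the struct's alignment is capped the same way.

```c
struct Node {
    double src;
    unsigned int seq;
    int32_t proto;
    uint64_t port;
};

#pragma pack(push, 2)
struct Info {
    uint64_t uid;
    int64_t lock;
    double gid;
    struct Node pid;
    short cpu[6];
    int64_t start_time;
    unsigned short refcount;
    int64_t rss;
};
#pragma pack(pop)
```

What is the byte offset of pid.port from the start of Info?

Node: src at 0 (size 8, align 8) → ends 8; seq at 8 (size 4, align 4) → ends 12; proto at 12 (size 4, align 4) → ends 16; port at 16 (size 8, align 8) → ends 24; total 24 bytes, alignment 8
uid at 0 (size 8, align 2) → ends 8
lock at 8 (size 8, align 2) → ends 16
gid at 16 (size 8, align 2) → ends 24
pid at 24 (size 24, align 2) → ends 48
within Node: port at 16
24 + 16 = 40

40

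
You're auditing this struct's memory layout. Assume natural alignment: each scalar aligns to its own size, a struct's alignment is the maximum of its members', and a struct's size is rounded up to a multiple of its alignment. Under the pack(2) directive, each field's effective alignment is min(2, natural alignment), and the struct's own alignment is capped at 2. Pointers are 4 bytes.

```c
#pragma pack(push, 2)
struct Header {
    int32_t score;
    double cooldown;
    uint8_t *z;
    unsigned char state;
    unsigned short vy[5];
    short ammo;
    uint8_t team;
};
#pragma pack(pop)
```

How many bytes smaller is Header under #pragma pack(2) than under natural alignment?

8

natural layout:
  0..4  score  (4B, 4-aligned)
  4..8  -- padding (4B)
  8..16  cooldown  (8B, 8-aligned)
  16..20  z  (4B, 4-aligned)
  20..21  state  (1B, 1-aligned)
  21..22  -- padding (1B)
  22..32  vy  (10B, 2-aligned)
  32..34  ammo  (2B, 2-aligned)
  34..35  team  (1B, 1-aligned)
  35..40  -- tail padding (5B)
  sizeof = 40, alignof = 8
packed(2) layout:
  0..4  score  (4B, 2-aligned)
  4..12  cooldown  (8B, 2-aligned)
  12..16  z  (4B, 2-aligned)
  16..17  state  (1B, 1-aligned)
  17..18  -- padding (1B)
  18..28  vy  (10B, 2-aligned)
  28..30  ammo  (2B, 2-aligned)
  30..31  team  (1B, 1-aligned)
  31..32  -- tail padding (1B)
  sizeof = 32, alignof = 2
40 − 32 = 8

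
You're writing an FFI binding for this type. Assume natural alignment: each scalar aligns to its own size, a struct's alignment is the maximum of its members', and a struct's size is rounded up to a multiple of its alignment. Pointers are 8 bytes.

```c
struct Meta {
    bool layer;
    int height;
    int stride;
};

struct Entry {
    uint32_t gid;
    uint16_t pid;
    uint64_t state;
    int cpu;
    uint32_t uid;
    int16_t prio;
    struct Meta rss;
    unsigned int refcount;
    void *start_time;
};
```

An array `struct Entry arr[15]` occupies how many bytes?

840

Meta: @0: layer [1B, align 1] → 1; +3 pad (align 4); @4: height [4B, align 4] → 8; @8: stride [4B, align 4] → 12; size 12, align 4
@0: gid [4B, align 4] → 4
@4: pid [2B, align 2] → 6
+2 pad (align 8)
@8: state [8B, align 8] → 16
@16: cpu [4B, align 4] → 20
@20: uid [4B, align 4] → 24
@24: prio [2B, align 2] → 26
+2 pad (align 4)
@28: rss [12B, align 4] → 40
@40: refcount [4B, align 4] → 44
+4 pad (align 8)
@48: start_time [8B, align 8] → 56
size 56, align 8
array of 15: 15 × 56 = 840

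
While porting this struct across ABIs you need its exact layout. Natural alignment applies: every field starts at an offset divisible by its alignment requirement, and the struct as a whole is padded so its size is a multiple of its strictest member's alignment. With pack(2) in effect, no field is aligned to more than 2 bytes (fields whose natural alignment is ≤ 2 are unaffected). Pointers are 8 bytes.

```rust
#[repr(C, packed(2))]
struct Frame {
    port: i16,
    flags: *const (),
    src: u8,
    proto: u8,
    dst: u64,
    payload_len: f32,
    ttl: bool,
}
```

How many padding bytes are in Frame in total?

port at 0 (size 2, align 2) → ends 2
flags at 2 (size 8, align 2) → ends 10
src at 10 (size 1, align 1) → ends 11
proto at 11 (size 1, align 1) → ends 12
dst at 12 (size 8, align 2) → ends 20
payload_len at 20 (size 4, align 2) → ends 24
ttl at 24 (size 1, align 1) → ends 25
tail pad 1 to reach multiple of 2
total 26 bytes, alignment 2
data bytes 25, size 26 → padding 1

1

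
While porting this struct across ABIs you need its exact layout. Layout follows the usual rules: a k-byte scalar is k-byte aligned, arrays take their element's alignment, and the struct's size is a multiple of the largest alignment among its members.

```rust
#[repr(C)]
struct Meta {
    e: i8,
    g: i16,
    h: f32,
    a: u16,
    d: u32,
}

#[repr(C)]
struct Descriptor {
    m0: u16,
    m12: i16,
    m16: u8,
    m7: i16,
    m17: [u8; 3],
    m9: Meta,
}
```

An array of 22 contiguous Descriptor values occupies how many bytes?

Meta: @0: e [1B, align 1] → 1; +1 pad (align 2); @2: g [2B, align 2] → 4; @4: h [4B, align 4] → 8; @8: a [2B, align 2] → 10; +2 pad (align 4); @12: d [4B, align 4] → 16; size 16, align 4
@0: m0 [2B, align 2] → 2
@2: m12 [2B, align 2] → 4
@4: m16 [1B, align 1] → 5
+1 pad (align 2)
@6: m7 [2B, align 2] → 8
@8: m17 [3B, align 1] → 11
+1 pad (align 4)
@12: m9 [16B, align 4] → 28
size 28, align 4
array of 22: 22 × 28 = 616

616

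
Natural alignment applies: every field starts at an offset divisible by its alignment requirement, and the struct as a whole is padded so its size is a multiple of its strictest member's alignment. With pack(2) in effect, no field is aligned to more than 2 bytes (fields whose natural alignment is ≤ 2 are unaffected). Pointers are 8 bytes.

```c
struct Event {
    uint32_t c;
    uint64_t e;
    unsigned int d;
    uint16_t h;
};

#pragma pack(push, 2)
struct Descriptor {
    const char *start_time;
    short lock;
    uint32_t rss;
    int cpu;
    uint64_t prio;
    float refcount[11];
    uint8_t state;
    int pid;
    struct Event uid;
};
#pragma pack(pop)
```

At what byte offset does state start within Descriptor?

70

Event: @0: c [4B, align 4] → 4; +4 pad (align 8); @8: e [8B, align 8] → 16; @16: d [4B, align 4] → 20; @20: h [2B, align 2] → 22; +2 tail pad (align 8); size 24, align 8
@0: start_time [8B, align 2] → 8
@8: lock [2B, align 2] → 10
@10: rss [4B, align 2] → 14
@14: cpu [4B, align 2] → 18
@18: prio [8B, align 2] → 26
@26: refcount [44B, align 2] → 70
@70: state [1B, align 1] → 71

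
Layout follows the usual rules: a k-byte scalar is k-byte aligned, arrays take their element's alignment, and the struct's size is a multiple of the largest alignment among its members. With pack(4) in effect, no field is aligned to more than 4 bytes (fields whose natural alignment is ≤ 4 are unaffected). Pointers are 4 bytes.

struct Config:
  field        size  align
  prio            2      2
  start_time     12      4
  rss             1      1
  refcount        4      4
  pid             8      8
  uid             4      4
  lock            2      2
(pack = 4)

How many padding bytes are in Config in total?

7

@0: prio [2B, align 2] → 2
+2 pad (align 4)
@4: start_time [12B, align 4] → 16
@16: rss [1B, align 1] → 17
+3 pad (align 4)
@20: refcount [4B, align 4] → 24
@24: pid [8B, align 4] → 32
@32: uid [4B, align 4] → 36
@36: lock [2B, align 2] → 38
+2 tail pad (align 4)
size 40, align 4
data bytes 33, size 40 → padding 7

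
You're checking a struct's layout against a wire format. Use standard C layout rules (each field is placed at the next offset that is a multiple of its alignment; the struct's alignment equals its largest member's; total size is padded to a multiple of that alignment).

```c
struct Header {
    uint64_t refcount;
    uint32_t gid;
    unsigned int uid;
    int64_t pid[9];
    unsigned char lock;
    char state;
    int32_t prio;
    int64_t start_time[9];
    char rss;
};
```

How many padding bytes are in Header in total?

refcount at 0 (size 8, align 8) → ends 8
gid at 8 (size 4, align 4) → ends 12
uid at 12 (size 4, align 4) → ends 16
pid at 16 (size 72, align 8) → ends 88
lock at 88 (size 1, align 1) → ends 89
state at 89 (size 1, align 1) → ends 90
pad 2 to align 4 for prio
prio at 92 (size 4, align 4) → ends 96
start_time at 96 (size 72, align 8) → ends 168
rss at 168 (size 1, align 1) → ends 169
tail pad 7 to reach multiple of 8
total 176 bytes, alignment 8
data bytes 167, size 176 → padding 9

9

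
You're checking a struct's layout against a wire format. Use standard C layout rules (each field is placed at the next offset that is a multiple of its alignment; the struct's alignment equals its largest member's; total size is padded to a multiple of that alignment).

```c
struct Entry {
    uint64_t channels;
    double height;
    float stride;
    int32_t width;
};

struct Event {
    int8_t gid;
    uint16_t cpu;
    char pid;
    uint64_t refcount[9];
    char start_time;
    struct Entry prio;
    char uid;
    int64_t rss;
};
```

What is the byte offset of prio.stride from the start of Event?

104

Entry: @0: channels [8B, align 8] → 8; @8: height [8B, align 8] → 16; @16: stride [4B, align 4] → 20; @20: width [4B, align 4] → 24; size 24, align 8
@0: gid [1B, align 1] → 1
+1 pad (align 2)
@2: cpu [2B, align 2] → 4
@4: pid [1B, align 1] → 5
+3 pad (align 8)
@8: refcount [72B, align 8] → 80
@80: start_time [1B, align 1] → 81
+7 pad (align 8)
@88: prio [24B, align 8] → 112
within Entry: stride at 16
88 + 16 = 104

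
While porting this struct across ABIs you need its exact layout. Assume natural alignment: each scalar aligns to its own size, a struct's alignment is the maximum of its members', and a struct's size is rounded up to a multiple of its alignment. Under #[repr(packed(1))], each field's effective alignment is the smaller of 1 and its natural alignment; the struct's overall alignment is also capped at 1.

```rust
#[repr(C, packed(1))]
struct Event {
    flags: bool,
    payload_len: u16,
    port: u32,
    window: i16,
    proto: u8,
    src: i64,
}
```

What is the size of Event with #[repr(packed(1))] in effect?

0..1  flags  (1B, 1-aligned)
1..3  payload_len  (2B, 1-aligned)
3..7  port  (4B, 1-aligned)
7..9  window  (2B, 1-aligned)
9..10  proto  (1B, 1-aligned)
10..18  src  (8B, 1-aligned)
sizeof = 18, alignof = 1

18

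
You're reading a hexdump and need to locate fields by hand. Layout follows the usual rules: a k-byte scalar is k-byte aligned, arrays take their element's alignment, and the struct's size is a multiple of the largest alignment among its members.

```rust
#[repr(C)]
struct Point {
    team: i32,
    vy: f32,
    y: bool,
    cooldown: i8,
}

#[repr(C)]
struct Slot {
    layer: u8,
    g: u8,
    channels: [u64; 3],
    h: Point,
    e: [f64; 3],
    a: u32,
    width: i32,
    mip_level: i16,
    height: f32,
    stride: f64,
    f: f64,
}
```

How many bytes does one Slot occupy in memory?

104

Point: team at 0 (size 4, align 4) → ends 4; vy at 4 (size 4, align 4) → ends 8; y at 8 (size 1, align 1) → ends 9; cooldown at 9 (size 1, align 1) → ends 10; tail pad 2 to reach multiple of 4; total 12 bytes, alignment 4
layer at 0 (size 1, align 1) → ends 1
g at 1 (size 1, align 1) → ends 2
pad 6 to align 8 for channels
channels at 8 (size 24, align 8) → ends 32
h at 32 (size 12, align 4) → ends 44
pad 4 to align 8 for e
e at 48 (size 24, align 8) → ends 72
a at 72 (size 4, align 4) → ends 76
width at 76 (size 4, align 4) → ends 80
mip_level at 80 (size 2, align 2) → ends 82
pad 2 to align 4 for height
height at 84 (size 4, align 4) → ends 88
stride at 88 (size 8, align 8) → ends 96
f at 96 (size 8, align 8) → ends 104
total 104 bytes, alignment 8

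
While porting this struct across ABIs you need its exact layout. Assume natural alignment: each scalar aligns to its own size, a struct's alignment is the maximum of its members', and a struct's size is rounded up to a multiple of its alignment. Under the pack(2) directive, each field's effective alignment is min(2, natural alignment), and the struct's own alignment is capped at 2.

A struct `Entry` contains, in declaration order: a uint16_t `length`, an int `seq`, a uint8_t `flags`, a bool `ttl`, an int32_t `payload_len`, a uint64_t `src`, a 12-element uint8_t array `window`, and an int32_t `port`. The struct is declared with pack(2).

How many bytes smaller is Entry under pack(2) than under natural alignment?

natural layout:
  length at 0 (size 2, align 2) → ends 2
  pad 2 to align 4 for seq
  seq at 4 (size 4, align 4) → ends 8
  flags at 8 (size 1, align 1) → ends 9
  ttl at 9 (size 1, align 1) → ends 10
  pad 2 to align 4 for payload_len
  payload_len at 12 (size 4, align 4) → ends 16
  src at 16 (size 8, align 8) → ends 24
  window at 24 (size 12, align 1) → ends 36
  port at 36 (size 4, align 4) → ends 40
  total 40 bytes, alignment 8
packed(2) layout:
  length at 0 (size 2, align 2) → ends 2
  seq at 2 (size 4, align 2) → ends 6
  flags at 6 (size 1, align 1) → ends 7
  ttl at 7 (size 1, align 1) → ends 8
  payload_len at 8 (size 4, align 2) → ends 12
  src at 12 (size 8, align 2) → ends 20
  window at 20 (size 12, align 1) → ends 32
  port at 32 (size 4, align 2) → ends 36
  total 36 bytes, alignment 2
40 − 36 = 4

4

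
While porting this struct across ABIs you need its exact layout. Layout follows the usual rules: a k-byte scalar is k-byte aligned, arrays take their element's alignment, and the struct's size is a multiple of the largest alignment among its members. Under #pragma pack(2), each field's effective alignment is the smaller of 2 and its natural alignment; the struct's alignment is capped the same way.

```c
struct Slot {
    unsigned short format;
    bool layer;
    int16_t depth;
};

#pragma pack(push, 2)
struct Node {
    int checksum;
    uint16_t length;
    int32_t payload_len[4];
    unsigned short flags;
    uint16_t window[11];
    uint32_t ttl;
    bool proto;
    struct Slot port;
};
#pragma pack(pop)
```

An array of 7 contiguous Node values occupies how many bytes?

406

Slot: 0..2  format  (2B, 2-aligned); 2..3  layer  (1B, 1-aligned); 3..4  -- padding (1B); 4..6  depth  (2B, 2-aligned); sizeof = 6, alignof = 2
0..4  checksum  (4B, 2-aligned)
4..6  length  (2B, 2-aligned)
6..22  payload_len  (16B, 2-aligned)
22..24  flags  (2B, 2-aligned)
24..46  window  (22B, 2-aligned)
46..50  ttl  (4B, 2-aligned)
50..51  proto  (1B, 1-aligned)
51..52  -- padding (1B)
52..58  port  (6B, 2-aligned)
sizeof = 58, alignof = 2
array of 7: 7 × 58 = 406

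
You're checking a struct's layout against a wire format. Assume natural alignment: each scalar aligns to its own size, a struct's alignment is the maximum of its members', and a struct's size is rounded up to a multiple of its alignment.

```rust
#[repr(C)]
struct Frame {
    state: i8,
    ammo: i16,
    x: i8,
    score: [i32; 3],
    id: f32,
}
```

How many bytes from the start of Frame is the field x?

4

@0: state [1B, align 1] → 1
+1 pad (align 2)
@2: ammo [2B, align 2] → 4
@4: x [1B, align 1] → 5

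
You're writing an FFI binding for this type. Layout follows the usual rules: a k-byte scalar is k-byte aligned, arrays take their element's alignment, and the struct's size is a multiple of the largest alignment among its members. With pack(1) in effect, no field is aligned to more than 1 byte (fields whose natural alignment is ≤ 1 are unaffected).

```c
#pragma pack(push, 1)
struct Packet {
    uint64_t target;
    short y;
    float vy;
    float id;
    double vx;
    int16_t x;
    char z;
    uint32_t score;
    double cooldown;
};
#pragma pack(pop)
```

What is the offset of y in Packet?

8

target at 0 (size 8, align 1) → ends 8
y at 8 (size 2, align 1) → ends 10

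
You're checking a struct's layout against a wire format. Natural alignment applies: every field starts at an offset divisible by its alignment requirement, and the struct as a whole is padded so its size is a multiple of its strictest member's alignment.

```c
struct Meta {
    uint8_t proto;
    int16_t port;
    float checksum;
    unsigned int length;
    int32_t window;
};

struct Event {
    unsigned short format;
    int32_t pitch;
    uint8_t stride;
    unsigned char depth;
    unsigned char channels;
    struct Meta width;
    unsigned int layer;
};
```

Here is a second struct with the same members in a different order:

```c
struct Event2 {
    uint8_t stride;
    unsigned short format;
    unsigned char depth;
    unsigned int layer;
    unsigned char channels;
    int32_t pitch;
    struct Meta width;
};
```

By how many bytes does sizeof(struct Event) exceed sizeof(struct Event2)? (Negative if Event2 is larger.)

-4

Meta: 0..1  proto  (1B, 1-aligned); 1..2  -- padding (1B); 2..4  port  (2B, 2-aligned); 4..8  checksum  (4B, 4-aligned); 8..12  length  (4B, 4-aligned); 12..16  window  (4B, 4-aligned); sizeof = 16, alignof = 4
0..2  format  (2B, 2-aligned)
2..4  -- padding (2B)
4..8  pitch  (4B, 4-aligned)
8..9  stride  (1B, 1-aligned)
9..10  depth  (1B, 1-aligned)
10..11  channels  (1B, 1-aligned)
11..12  -- padding (1B)
12..28  width  (16B, 4-aligned)
28..32  layer  (4B, 4-aligned)
sizeof = 32, alignof = 4
— Event2 —
0..1  stride  (1B, 1-aligned)
1..2  -- padding (1B)
2..4  format  (2B, 2-aligned)
4..5  depth  (1B, 1-aligned)
5..8  -- padding (3B)
8..12  layer  (4B, 4-aligned)
12..13  channels  (1B, 1-aligned)
13..16  -- padding (3B)
16..20  pitch  (4B, 4-aligned)
20..36  width  (16B, 4-aligned)
sizeof = 36, alignof = 4
32 − 36 = -4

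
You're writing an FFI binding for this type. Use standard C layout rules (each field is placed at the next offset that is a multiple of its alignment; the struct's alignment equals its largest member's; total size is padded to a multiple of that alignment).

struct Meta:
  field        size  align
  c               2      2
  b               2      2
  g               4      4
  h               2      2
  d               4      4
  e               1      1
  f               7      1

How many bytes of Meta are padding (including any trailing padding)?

c at 0 (size 2, align 2) → ends 2
b at 2 (size 2, align 2) → ends 4
g at 4 (size 4, align 4) → ends 8
h at 8 (size 2, align 2) → ends 10
pad 2 to align 4 for d
d at 12 (size 4, align 4) → ends 16
e at 16 (size 1, align 1) → ends 17
f at 17 (size 7, align 1) → ends 24
total 24 bytes, alignment 4
data bytes 22, size 24 → padding 2

2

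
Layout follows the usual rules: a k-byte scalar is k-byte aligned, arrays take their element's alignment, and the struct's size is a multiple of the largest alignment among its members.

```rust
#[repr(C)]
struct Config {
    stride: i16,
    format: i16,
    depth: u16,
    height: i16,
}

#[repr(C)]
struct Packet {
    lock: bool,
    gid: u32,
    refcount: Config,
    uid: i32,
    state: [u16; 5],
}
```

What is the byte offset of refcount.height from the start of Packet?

Config: stride at 0 (size 2, align 2) → ends 2; format at 2 (size 2, align 2) → ends 4; depth at 4 (size 2, align 2) → ends 6; height at 6 (size 2, align 2) → ends 8; total 8 bytes, alignment 2
lock at 0 (size 1, align 1) → ends 1
pad 3 to align 4 for gid
gid at 4 (size 4, align 4) → ends 8
refcount at 8 (size 8, align 2) → ends 16
within Config: height at 6
8 + 6 = 14

14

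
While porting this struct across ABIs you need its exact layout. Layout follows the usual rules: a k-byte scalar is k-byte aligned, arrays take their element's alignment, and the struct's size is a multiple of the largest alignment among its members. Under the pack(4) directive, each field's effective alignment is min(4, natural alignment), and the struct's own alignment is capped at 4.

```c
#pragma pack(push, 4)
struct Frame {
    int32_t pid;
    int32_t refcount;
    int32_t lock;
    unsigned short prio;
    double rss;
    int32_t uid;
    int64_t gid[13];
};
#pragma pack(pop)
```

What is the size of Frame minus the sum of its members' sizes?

@0: pid [4B, align 4] → 4
@4: refcount [4B, align 4] → 8
@8: lock [4B, align 4] → 12
@12: prio [2B, align 2] → 14
+2 pad (align 4)
@16: rss [8B, align 4] → 24
@24: uid [4B, align 4] → 28
@28: gid [104B, align 4] → 132
size 132, align 4
data bytes 130, size 132 → padding 2

2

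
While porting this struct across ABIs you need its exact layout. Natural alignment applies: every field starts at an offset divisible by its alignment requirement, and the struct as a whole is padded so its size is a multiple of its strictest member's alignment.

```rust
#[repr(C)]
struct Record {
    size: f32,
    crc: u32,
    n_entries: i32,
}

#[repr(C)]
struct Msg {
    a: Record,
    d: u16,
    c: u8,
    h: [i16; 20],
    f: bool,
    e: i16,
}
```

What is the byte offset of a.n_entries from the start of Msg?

8

Record: @0: size [4B, align 4] → 4; @4: crc [4B, align 4] → 8; @8: n_entries [4B, align 4] → 12; size 12, align 4
@0: a [12B, align 4] → 12
within Record: n_entries at 8
0 + 8 = 8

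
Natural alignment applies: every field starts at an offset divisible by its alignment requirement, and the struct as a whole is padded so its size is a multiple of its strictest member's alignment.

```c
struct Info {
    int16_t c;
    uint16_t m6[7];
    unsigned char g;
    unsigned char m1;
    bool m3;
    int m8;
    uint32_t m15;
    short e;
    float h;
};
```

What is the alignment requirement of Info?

4

member alignments: c=2, m6=2, g=1, m1=1, m3=1, m8=4, m15=4, e=2, h=4
max = 4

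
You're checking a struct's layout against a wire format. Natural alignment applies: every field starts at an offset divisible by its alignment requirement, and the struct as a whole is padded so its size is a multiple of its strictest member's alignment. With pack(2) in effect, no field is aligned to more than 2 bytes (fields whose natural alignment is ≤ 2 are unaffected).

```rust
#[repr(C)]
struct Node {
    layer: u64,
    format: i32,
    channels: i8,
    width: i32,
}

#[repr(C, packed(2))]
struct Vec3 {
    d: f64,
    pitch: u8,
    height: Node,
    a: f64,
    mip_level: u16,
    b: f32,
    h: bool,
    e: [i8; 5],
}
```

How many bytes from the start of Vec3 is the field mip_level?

Node: 0..8  layer  (8B, 8-aligned); 8..12  format  (4B, 4-aligned); 12..13  channels  (1B, 1-aligned); 13..16  -- padding (3B); 16..20  width  (4B, 4-aligned); 20..24  -- tail padding (4B); sizeof = 24, alignof = 8
0..8  d  (8B, 2-aligned)
8..9  pitch  (1B, 1-aligned)
9..10  -- padding (1B)
10..34  height  (24B, 2-aligned)
34..42  a  (8B, 2-aligned)
42..44  mip_level  (2B, 2-aligned)

42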